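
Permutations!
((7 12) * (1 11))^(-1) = (1 11)(7 12)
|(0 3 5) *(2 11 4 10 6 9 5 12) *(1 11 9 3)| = 11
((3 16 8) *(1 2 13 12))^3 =((1 2 13 12)(3 16 8))^3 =(16)(1 12 13 2)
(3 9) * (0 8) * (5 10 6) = (0 8)(3 9)(5 10 6) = [8, 1, 2, 9, 4, 10, 5, 7, 0, 3, 6]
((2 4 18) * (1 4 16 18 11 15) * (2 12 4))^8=((1 2 16 18 12 4 11 15))^8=(18)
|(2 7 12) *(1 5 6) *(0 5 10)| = |(0 5 6 1 10)(2 7 12)| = 15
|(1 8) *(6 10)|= 2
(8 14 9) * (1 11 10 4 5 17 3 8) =(1 11 10 4 5 17 3 8 14 9) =[0, 11, 2, 8, 5, 17, 6, 7, 14, 1, 4, 10, 12, 13, 9, 15, 16, 3]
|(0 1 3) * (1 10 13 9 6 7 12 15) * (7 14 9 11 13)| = |(0 10 7 12 15 1 3)(6 14 9)(11 13)| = 42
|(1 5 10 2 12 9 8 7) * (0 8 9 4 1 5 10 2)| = |(0 8 7 5 2 12 4 1 10)| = 9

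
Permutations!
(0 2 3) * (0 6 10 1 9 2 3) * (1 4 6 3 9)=[9, 1, 0, 3, 6, 5, 10, 7, 8, 2, 4]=(0 9 2)(4 6 10)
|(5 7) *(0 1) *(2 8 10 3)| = 4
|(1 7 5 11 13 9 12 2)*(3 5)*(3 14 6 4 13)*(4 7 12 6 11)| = 9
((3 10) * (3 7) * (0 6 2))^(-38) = ((0 6 2)(3 10 7))^(-38) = (0 6 2)(3 10 7)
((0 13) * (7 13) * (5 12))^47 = ((0 7 13)(5 12))^47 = (0 13 7)(5 12)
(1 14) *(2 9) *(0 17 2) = (0 17 2 9)(1 14) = [17, 14, 9, 3, 4, 5, 6, 7, 8, 0, 10, 11, 12, 13, 1, 15, 16, 2]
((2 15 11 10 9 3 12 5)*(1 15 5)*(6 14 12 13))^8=(1 14 13 9 11)(3 10 15 12 6)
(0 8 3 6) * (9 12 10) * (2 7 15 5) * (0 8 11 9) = (0 11 9 12 10)(2 7 15 5)(3 6 8) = [11, 1, 7, 6, 4, 2, 8, 15, 3, 12, 0, 9, 10, 13, 14, 5]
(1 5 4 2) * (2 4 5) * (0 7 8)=(0 7 8)(1 2)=[7, 2, 1, 3, 4, 5, 6, 8, 0]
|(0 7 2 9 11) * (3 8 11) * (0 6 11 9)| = 6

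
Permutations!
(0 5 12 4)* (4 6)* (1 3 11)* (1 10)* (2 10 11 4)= (0 5 12 6 2 10 1 3 4)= [5, 3, 10, 4, 0, 12, 2, 7, 8, 9, 1, 11, 6]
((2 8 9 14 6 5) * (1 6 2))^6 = ((1 6 5)(2 8 9 14))^6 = (2 9)(8 14)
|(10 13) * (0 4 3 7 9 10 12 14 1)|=|(0 4 3 7 9 10 13 12 14 1)|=10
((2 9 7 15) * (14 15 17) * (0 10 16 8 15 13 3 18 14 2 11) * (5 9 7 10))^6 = ((0 5 9 10 16 8 15 11)(2 7 17)(3 18 14 13))^6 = (0 15 16 9)(3 14)(5 11 8 10)(13 18)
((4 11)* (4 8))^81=((4 11 8))^81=(11)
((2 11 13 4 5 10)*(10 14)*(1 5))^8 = (14)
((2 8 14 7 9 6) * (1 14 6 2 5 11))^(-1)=(1 11 5 6 8 2 9 7 14)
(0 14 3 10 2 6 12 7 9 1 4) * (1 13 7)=[14, 4, 6, 10, 0, 5, 12, 9, 8, 13, 2, 11, 1, 7, 3]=(0 14 3 10 2 6 12 1 4)(7 9 13)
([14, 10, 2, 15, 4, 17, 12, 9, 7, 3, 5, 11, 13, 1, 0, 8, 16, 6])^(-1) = (0 14)(1 13 12 6 17 5 10)(3 9 7 8 15)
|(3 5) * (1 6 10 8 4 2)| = 6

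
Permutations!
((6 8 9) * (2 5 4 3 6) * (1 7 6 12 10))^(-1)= ((1 7 6 8 9 2 5 4 3 12 10))^(-1)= (1 10 12 3 4 5 2 9 8 6 7)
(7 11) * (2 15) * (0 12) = (0 12)(2 15)(7 11) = [12, 1, 15, 3, 4, 5, 6, 11, 8, 9, 10, 7, 0, 13, 14, 2]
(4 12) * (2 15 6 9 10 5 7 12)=(2 15 6 9 10 5 7 12 4)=[0, 1, 15, 3, 2, 7, 9, 12, 8, 10, 5, 11, 4, 13, 14, 6]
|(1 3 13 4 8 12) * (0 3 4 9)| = 4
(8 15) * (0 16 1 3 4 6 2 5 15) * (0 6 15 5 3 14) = (0 16 1 14)(2 3 4 15 8 6) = [16, 14, 3, 4, 15, 5, 2, 7, 6, 9, 10, 11, 12, 13, 0, 8, 1]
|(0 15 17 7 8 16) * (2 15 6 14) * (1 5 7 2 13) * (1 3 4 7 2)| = 45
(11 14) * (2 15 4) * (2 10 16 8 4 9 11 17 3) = (2 15 9 11 14 17 3)(4 10 16 8) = [0, 1, 15, 2, 10, 5, 6, 7, 4, 11, 16, 14, 12, 13, 17, 9, 8, 3]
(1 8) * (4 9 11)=(1 8)(4 9 11)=[0, 8, 2, 3, 9, 5, 6, 7, 1, 11, 10, 4]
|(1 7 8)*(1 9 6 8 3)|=|(1 7 3)(6 8 9)|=3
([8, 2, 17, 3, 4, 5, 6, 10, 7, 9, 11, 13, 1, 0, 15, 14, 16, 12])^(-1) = [13, 12, 1, 3, 4, 5, 6, 8, 0, 9, 7, 10, 17, 11, 15, 14, 16, 2]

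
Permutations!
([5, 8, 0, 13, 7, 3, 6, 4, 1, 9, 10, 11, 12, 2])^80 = (13)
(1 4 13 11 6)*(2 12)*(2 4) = (1 2 12 4 13 11 6) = [0, 2, 12, 3, 13, 5, 1, 7, 8, 9, 10, 6, 4, 11]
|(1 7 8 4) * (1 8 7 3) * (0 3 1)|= |(0 3)(4 8)|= 2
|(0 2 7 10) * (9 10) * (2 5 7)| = 5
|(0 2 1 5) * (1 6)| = 5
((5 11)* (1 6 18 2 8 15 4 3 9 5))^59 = (1 8 9 6 15 5 18 4 11 2 3)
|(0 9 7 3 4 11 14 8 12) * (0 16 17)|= |(0 9 7 3 4 11 14 8 12 16 17)|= 11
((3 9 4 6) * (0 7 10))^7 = ((0 7 10)(3 9 4 6))^7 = (0 7 10)(3 6 4 9)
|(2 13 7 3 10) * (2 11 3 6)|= |(2 13 7 6)(3 10 11)|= 12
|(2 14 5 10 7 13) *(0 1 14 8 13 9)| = |(0 1 14 5 10 7 9)(2 8 13)| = 21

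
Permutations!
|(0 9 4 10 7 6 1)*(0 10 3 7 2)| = |(0 9 4 3 7 6 1 10 2)| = 9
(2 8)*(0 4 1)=[4, 0, 8, 3, 1, 5, 6, 7, 2]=(0 4 1)(2 8)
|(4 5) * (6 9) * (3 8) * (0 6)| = 6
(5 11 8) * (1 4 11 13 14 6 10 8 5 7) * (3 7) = (1 4 11 5 13 14 6 10 8 3 7) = [0, 4, 2, 7, 11, 13, 10, 1, 3, 9, 8, 5, 12, 14, 6]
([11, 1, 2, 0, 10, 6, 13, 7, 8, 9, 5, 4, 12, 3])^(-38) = (0 4 5 13)(3 11 10 6)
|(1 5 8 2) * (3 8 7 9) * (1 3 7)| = 6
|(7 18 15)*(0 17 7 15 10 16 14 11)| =|(0 17 7 18 10 16 14 11)| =8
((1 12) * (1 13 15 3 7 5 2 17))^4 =(1 3 17 15 2 13 5 12 7)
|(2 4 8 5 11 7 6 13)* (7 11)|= |(2 4 8 5 7 6 13)|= 7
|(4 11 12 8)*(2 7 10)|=12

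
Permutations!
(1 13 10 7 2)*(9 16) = (1 13 10 7 2)(9 16) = [0, 13, 1, 3, 4, 5, 6, 2, 8, 16, 7, 11, 12, 10, 14, 15, 9]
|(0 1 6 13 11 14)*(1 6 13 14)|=|(0 6 14)(1 13 11)|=3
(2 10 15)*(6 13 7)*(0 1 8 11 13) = [1, 8, 10, 3, 4, 5, 0, 6, 11, 9, 15, 13, 12, 7, 14, 2] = (0 1 8 11 13 7 6)(2 10 15)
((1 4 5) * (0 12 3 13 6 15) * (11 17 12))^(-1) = (0 15 6 13 3 12 17 11)(1 5 4)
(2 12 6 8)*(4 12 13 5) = (2 13 5 4 12 6 8) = [0, 1, 13, 3, 12, 4, 8, 7, 2, 9, 10, 11, 6, 5]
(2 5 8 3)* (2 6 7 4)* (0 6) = (0 6 7 4 2 5 8 3) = [6, 1, 5, 0, 2, 8, 7, 4, 3]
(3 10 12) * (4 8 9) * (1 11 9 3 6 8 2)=[0, 11, 1, 10, 2, 5, 8, 7, 3, 4, 12, 9, 6]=(1 11 9 4 2)(3 10 12 6 8)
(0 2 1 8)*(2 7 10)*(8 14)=(0 7 10 2 1 14 8)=[7, 14, 1, 3, 4, 5, 6, 10, 0, 9, 2, 11, 12, 13, 8]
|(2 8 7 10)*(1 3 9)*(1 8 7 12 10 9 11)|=6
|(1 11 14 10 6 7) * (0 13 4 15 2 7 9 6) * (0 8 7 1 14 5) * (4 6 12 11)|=|(0 13 6 9 12 11 5)(1 4 15 2)(7 14 10 8)|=28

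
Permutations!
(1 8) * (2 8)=[0, 2, 8, 3, 4, 5, 6, 7, 1]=(1 2 8)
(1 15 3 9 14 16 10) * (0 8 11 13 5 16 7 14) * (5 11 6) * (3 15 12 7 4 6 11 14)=(0 8 11 13 14 4 6 5 16 10 1 12 7 3 9)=[8, 12, 2, 9, 6, 16, 5, 3, 11, 0, 1, 13, 7, 14, 4, 15, 10]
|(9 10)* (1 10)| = 3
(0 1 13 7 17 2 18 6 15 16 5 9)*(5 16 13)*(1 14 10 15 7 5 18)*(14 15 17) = (0 15 13 5 9)(1 18 6 7 14 10 17 2) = [15, 18, 1, 3, 4, 9, 7, 14, 8, 0, 17, 11, 12, 5, 10, 13, 16, 2, 6]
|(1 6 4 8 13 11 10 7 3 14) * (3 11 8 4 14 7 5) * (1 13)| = 5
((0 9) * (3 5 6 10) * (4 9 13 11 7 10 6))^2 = (0 11 10 5 9 13 7 3 4)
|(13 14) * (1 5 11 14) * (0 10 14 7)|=8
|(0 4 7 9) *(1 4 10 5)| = 7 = |(0 10 5 1 4 7 9)|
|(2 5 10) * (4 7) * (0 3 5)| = 10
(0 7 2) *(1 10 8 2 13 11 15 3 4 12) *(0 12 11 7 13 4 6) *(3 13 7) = (0 7 4 11 15 13 3 6)(1 10 8 2 12) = [7, 10, 12, 6, 11, 5, 0, 4, 2, 9, 8, 15, 1, 3, 14, 13]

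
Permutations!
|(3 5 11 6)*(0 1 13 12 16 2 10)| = |(0 1 13 12 16 2 10)(3 5 11 6)| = 28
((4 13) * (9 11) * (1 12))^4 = (13)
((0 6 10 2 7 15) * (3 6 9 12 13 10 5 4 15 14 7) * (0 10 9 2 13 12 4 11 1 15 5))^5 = (0 2 3 6)(1 4 10 11 9 15 5 13)(7 14)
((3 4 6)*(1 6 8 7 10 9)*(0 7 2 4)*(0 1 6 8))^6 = (0 1 10 2 6)(3 7 8 9 4)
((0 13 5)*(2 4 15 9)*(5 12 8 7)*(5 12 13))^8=(15)(7 8 12)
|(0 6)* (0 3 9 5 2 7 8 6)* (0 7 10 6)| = 6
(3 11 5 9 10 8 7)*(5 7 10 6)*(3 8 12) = (3 11 7 8 10 12)(5 9 6) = [0, 1, 2, 11, 4, 9, 5, 8, 10, 6, 12, 7, 3]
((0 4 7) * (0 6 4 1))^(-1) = ((0 1)(4 7 6))^(-1) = (0 1)(4 6 7)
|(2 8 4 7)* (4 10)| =5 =|(2 8 10 4 7)|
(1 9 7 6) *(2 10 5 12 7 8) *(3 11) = (1 9 8 2 10 5 12 7 6)(3 11) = [0, 9, 10, 11, 4, 12, 1, 6, 2, 8, 5, 3, 7]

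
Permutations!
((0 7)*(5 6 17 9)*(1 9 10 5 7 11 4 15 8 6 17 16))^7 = (0 1 8 11 9 6 4 7 16 15)(5 17 10) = ((0 11 4 15 8 6 16 1 9 7)(5 17 10))^7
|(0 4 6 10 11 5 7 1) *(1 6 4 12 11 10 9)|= |(0 12 11 5 7 6 9 1)|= 8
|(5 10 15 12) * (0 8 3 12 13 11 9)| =10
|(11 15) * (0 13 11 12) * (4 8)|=|(0 13 11 15 12)(4 8)|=10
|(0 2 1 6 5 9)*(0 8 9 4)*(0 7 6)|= |(0 2 1)(4 7 6 5)(8 9)|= 12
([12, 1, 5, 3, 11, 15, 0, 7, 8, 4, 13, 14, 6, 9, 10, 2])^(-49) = [6, 1, 15, 3, 9, 2, 12, 7, 8, 13, 14, 4, 0, 10, 11, 5]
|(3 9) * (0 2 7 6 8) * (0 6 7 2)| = 2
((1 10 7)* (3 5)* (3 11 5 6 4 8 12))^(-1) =(1 7 10)(3 12 8 4 6)(5 11)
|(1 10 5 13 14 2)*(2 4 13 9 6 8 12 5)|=15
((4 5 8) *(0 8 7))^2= (0 4 7 8 5)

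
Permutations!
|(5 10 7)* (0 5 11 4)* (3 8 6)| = 6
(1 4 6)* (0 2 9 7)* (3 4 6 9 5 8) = (0 2 5 8 3 4 9 7)(1 6) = [2, 6, 5, 4, 9, 8, 1, 0, 3, 7]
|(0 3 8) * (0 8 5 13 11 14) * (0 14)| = 5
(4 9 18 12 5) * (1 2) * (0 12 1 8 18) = [12, 2, 8, 3, 9, 4, 6, 7, 18, 0, 10, 11, 5, 13, 14, 15, 16, 17, 1] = (0 12 5 4 9)(1 2 8 18)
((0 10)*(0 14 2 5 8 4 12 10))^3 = ((2 5 8 4 12 10 14))^3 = (2 4 14 8 10 5 12)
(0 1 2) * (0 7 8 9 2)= [1, 0, 7, 3, 4, 5, 6, 8, 9, 2]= (0 1)(2 7 8 9)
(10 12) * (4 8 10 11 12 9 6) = (4 8 10 9 6)(11 12) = [0, 1, 2, 3, 8, 5, 4, 7, 10, 6, 9, 12, 11]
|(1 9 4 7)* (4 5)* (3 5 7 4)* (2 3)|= |(1 9 7)(2 3 5)|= 3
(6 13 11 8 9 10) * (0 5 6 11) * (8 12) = (0 5 6 13)(8 9 10 11 12) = [5, 1, 2, 3, 4, 6, 13, 7, 9, 10, 11, 12, 8, 0]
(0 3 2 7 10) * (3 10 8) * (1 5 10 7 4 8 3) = (0 7 3 2 4 8 1 5 10) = [7, 5, 4, 2, 8, 10, 6, 3, 1, 9, 0]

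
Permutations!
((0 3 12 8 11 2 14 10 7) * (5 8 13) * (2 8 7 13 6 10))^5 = (0 13 12 7 10 3 5 6)(2 14)(8 11)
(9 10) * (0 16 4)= (0 16 4)(9 10)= [16, 1, 2, 3, 0, 5, 6, 7, 8, 10, 9, 11, 12, 13, 14, 15, 4]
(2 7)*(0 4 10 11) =(0 4 10 11)(2 7) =[4, 1, 7, 3, 10, 5, 6, 2, 8, 9, 11, 0]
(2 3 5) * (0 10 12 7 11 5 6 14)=(0 10 12 7 11 5 2 3 6 14)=[10, 1, 3, 6, 4, 2, 14, 11, 8, 9, 12, 5, 7, 13, 0]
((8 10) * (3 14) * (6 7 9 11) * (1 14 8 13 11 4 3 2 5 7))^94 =(1 5 4 10 6 2 9 8 11 14 7 3 13) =((1 14 2 5 7 9 4 3 8 10 13 11 6))^94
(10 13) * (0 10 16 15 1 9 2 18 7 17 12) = (0 10 13 16 15 1 9 2 18 7 17 12) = [10, 9, 18, 3, 4, 5, 6, 17, 8, 2, 13, 11, 0, 16, 14, 1, 15, 12, 7]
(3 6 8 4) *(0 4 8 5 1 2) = [4, 2, 0, 6, 3, 1, 5, 7, 8] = (8)(0 4 3 6 5 1 2)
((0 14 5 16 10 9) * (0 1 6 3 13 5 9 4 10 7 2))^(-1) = (0 2 7 16 5 13 3 6 1 9 14)(4 10)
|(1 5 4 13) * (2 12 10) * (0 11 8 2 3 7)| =|(0 11 8 2 12 10 3 7)(1 5 4 13)| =8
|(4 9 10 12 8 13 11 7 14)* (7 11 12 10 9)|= 3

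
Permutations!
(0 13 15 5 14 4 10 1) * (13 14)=(0 14 4 10 1)(5 13 15)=[14, 0, 2, 3, 10, 13, 6, 7, 8, 9, 1, 11, 12, 15, 4, 5]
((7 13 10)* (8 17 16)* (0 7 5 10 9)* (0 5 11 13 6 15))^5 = (0 7 6 15)(8 16 17)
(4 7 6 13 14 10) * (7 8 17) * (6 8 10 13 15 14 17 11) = (4 10)(6 15 14 13 17 7 8 11) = [0, 1, 2, 3, 10, 5, 15, 8, 11, 9, 4, 6, 12, 17, 13, 14, 16, 7]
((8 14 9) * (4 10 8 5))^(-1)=(4 5 9 14 8 10)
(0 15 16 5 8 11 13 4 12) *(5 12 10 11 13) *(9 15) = [9, 1, 2, 3, 10, 8, 6, 7, 13, 15, 11, 5, 0, 4, 14, 16, 12] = (0 9 15 16 12)(4 10 11 5 8 13)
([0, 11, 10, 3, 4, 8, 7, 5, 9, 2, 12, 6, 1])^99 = (1 12 10 2 9 8 5 7 6 11)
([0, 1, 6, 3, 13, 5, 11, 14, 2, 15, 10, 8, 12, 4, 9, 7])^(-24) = [0, 1, 2, 3, 4, 5, 6, 7, 8, 9, 10, 11, 12, 13, 14, 15]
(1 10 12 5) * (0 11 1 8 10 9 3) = (0 11 1 9 3)(5 8 10 12) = [11, 9, 2, 0, 4, 8, 6, 7, 10, 3, 12, 1, 5]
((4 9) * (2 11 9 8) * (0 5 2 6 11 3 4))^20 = (0 2 4 6 9 5 3 8 11)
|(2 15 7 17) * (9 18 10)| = |(2 15 7 17)(9 18 10)| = 12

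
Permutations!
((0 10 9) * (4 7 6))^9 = (10)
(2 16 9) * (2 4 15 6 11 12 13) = (2 16 9 4 15 6 11 12 13) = [0, 1, 16, 3, 15, 5, 11, 7, 8, 4, 10, 12, 13, 2, 14, 6, 9]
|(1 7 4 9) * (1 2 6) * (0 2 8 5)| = 9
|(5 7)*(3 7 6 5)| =|(3 7)(5 6)| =2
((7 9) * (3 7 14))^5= ((3 7 9 14))^5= (3 7 9 14)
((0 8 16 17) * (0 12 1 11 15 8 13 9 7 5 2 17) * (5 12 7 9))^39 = ((0 13 5 2 17 7 12 1 11 15 8 16))^39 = (0 2 12 15)(1 8 13 17)(5 7 11 16)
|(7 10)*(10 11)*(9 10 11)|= 3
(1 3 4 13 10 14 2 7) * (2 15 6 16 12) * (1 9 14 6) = [0, 3, 7, 4, 13, 5, 16, 9, 8, 14, 6, 11, 2, 10, 15, 1, 12] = (1 3 4 13 10 6 16 12 2 7 9 14 15)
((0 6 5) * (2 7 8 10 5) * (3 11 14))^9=(14)(0 2 8 5 6 7 10)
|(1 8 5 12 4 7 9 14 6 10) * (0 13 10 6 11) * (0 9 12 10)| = 12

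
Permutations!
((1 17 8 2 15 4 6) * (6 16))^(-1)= ((1 17 8 2 15 4 16 6))^(-1)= (1 6 16 4 15 2 8 17)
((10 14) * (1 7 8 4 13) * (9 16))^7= ((1 7 8 4 13)(9 16)(10 14))^7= (1 8 13 7 4)(9 16)(10 14)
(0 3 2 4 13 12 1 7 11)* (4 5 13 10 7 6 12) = (0 3 2 5 13 4 10 7 11)(1 6 12) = [3, 6, 5, 2, 10, 13, 12, 11, 8, 9, 7, 0, 1, 4]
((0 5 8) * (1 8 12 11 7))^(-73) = ((0 5 12 11 7 1 8))^(-73) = (0 7 5 1 12 8 11)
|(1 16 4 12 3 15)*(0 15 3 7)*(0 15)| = 6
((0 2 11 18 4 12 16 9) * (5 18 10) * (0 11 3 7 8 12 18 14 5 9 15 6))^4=(18)(0 8 6 7 15 3 16 2 12)(9 11 10)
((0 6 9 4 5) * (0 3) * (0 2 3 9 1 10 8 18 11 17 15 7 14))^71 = ((0 6 1 10 8 18 11 17 15 7 14)(2 3)(4 5 9))^71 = (0 18 14 8 7 10 15 1 17 6 11)(2 3)(4 9 5)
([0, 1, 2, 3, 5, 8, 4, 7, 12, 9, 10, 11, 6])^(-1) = (4 6 12 8 5)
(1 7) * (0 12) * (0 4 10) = (0 12 4 10)(1 7) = [12, 7, 2, 3, 10, 5, 6, 1, 8, 9, 0, 11, 4]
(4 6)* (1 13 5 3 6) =(1 13 5 3 6 4) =[0, 13, 2, 6, 1, 3, 4, 7, 8, 9, 10, 11, 12, 5]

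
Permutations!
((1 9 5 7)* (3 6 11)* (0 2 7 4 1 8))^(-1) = ((0 2 7 8)(1 9 5 4)(3 6 11))^(-1) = (0 8 7 2)(1 4 5 9)(3 11 6)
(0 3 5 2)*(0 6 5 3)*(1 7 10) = (1 7 10)(2 6 5) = [0, 7, 6, 3, 4, 2, 5, 10, 8, 9, 1]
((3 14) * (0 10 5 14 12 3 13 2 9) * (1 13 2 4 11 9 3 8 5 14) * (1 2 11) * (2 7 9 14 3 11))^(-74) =(0 7 8 3)(1 13 4)(2 11 14)(5 12 10 9)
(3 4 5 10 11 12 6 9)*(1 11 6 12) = (12)(1 11)(3 4 5 10 6 9) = [0, 11, 2, 4, 5, 10, 9, 7, 8, 3, 6, 1, 12]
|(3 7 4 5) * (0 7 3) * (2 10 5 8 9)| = 8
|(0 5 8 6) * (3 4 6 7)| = |(0 5 8 7 3 4 6)| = 7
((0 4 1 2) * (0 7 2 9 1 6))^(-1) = ((0 4 6)(1 9)(2 7))^(-1) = (0 6 4)(1 9)(2 7)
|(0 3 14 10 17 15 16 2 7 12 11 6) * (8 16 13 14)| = 45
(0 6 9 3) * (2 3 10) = [6, 1, 3, 0, 4, 5, 9, 7, 8, 10, 2] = (0 6 9 10 2 3)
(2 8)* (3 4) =[0, 1, 8, 4, 3, 5, 6, 7, 2] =(2 8)(3 4)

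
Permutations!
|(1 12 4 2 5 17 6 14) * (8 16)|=|(1 12 4 2 5 17 6 14)(8 16)|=8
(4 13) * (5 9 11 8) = (4 13)(5 9 11 8) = [0, 1, 2, 3, 13, 9, 6, 7, 5, 11, 10, 8, 12, 4]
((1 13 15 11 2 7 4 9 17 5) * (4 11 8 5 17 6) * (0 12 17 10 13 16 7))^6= (0 8 2 15 11 13 7 10 16 17 1 12 5)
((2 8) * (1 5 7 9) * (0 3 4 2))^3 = (0 2 3 8 4)(1 9 7 5)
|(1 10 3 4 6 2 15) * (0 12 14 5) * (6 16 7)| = 36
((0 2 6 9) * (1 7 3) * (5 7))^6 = ((0 2 6 9)(1 5 7 3))^6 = (0 6)(1 7)(2 9)(3 5)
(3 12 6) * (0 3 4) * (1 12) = (0 3 1 12 6 4) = [3, 12, 2, 1, 0, 5, 4, 7, 8, 9, 10, 11, 6]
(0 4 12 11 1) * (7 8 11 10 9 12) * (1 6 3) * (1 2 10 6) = (0 4 7 8 11 1)(2 10 9 12 6 3) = [4, 0, 10, 2, 7, 5, 3, 8, 11, 12, 9, 1, 6]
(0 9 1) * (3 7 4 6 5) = (0 9 1)(3 7 4 6 5) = [9, 0, 2, 7, 6, 3, 5, 4, 8, 1]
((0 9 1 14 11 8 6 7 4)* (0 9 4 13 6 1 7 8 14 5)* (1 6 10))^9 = ((0 4 9 7 13 10 1 5)(6 8)(11 14))^9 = (0 4 9 7 13 10 1 5)(6 8)(11 14)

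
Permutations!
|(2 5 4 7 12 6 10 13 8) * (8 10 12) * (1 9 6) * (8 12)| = |(1 9 6 8 2 5 4 7 12)(10 13)| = 18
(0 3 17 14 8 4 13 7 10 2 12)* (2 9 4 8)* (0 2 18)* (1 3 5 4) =[5, 3, 12, 17, 13, 4, 6, 10, 8, 1, 9, 11, 2, 7, 18, 15, 16, 14, 0] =(0 5 4 13 7 10 9 1 3 17 14 18)(2 12)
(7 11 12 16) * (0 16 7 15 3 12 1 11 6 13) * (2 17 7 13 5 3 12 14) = [16, 11, 17, 14, 4, 3, 5, 6, 8, 9, 10, 1, 13, 0, 2, 12, 15, 7] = (0 16 15 12 13)(1 11)(2 17 7 6 5 3 14)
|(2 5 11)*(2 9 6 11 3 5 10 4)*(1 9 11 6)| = |(11)(1 9)(2 10 4)(3 5)| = 6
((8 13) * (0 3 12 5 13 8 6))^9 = (0 5)(3 13)(6 12)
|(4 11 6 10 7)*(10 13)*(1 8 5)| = 6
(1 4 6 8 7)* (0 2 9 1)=[2, 4, 9, 3, 6, 5, 8, 0, 7, 1]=(0 2 9 1 4 6 8 7)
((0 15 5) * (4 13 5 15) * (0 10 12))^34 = (15)(0 10 13)(4 12 5)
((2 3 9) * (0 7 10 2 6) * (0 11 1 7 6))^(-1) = (0 9 3 2 10 7 1 11 6)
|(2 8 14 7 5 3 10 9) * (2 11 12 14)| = 8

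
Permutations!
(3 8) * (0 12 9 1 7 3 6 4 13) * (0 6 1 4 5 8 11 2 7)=[12, 0, 7, 11, 13, 8, 5, 3, 1, 4, 10, 2, 9, 6]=(0 12 9 4 13 6 5 8 1)(2 7 3 11)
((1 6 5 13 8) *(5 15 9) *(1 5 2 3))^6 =(15)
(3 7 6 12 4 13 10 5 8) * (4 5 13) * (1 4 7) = (1 4 7 6 12 5 8 3)(10 13) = [0, 4, 2, 1, 7, 8, 12, 6, 3, 9, 13, 11, 5, 10]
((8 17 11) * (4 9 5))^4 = ((4 9 5)(8 17 11))^4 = (4 9 5)(8 17 11)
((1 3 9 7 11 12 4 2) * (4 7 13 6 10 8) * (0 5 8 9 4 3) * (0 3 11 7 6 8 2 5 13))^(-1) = (0 9 10 6 12 11 8 13)(1 2 5 4 3)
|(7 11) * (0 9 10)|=6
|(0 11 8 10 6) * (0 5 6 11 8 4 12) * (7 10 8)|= |(0 7 10 11 4 12)(5 6)|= 6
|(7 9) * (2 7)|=3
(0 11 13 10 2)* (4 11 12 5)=[12, 1, 0, 3, 11, 4, 6, 7, 8, 9, 2, 13, 5, 10]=(0 12 5 4 11 13 10 2)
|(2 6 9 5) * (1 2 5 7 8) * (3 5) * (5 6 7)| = 4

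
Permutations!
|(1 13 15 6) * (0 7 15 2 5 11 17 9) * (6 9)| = 28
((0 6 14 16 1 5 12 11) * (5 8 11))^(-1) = ((0 6 14 16 1 8 11)(5 12))^(-1) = (0 11 8 1 16 14 6)(5 12)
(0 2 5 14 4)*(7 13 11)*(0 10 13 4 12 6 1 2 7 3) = [7, 2, 5, 0, 10, 14, 1, 4, 8, 9, 13, 3, 6, 11, 12] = (0 7 4 10 13 11 3)(1 2 5 14 12 6)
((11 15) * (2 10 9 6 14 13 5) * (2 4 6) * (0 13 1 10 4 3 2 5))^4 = ((0 13)(1 10 9 5 3 2 4 6 14)(11 15))^4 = (15)(1 3 14 5 6 9 4 10 2)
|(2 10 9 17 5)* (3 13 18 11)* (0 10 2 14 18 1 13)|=|(0 10 9 17 5 14 18 11 3)(1 13)|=18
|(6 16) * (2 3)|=2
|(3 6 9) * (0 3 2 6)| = 6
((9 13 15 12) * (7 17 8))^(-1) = ((7 17 8)(9 13 15 12))^(-1) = (7 8 17)(9 12 15 13)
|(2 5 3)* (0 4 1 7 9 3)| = 8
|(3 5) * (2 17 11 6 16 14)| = |(2 17 11 6 16 14)(3 5)| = 6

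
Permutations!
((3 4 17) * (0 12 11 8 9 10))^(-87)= (17)(0 8)(9 12)(10 11)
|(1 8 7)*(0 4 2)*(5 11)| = |(0 4 2)(1 8 7)(5 11)| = 6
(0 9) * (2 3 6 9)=(0 2 3 6 9)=[2, 1, 3, 6, 4, 5, 9, 7, 8, 0]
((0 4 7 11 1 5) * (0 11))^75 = ((0 4 7)(1 5 11))^75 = (11)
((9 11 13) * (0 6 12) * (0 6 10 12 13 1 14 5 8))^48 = (0 13 14 10 9 5 12 11 8 6 1)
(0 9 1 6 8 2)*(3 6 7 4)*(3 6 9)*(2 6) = (0 3 9 1 7 4 2)(6 8) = [3, 7, 0, 9, 2, 5, 8, 4, 6, 1]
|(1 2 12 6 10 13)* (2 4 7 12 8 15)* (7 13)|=|(1 4 13)(2 8 15)(6 10 7 12)|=12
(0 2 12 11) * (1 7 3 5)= (0 2 12 11)(1 7 3 5)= [2, 7, 12, 5, 4, 1, 6, 3, 8, 9, 10, 0, 11]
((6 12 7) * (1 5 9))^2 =((1 5 9)(6 12 7))^2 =(1 9 5)(6 7 12)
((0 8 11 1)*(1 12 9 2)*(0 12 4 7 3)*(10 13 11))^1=(0 8 10 13 11 4 7 3)(1 12 9 2)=((0 8 10 13 11 4 7 3)(1 12 9 2))^1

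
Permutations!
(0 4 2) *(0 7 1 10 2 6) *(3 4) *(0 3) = [0, 10, 7, 4, 6, 5, 3, 1, 8, 9, 2] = (1 10 2 7)(3 4 6)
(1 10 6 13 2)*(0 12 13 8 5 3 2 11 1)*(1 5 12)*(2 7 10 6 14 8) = (0 1 6 2)(3 7 10 14 8 12 13 11 5) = [1, 6, 0, 7, 4, 3, 2, 10, 12, 9, 14, 5, 13, 11, 8]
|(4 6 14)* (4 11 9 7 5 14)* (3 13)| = |(3 13)(4 6)(5 14 11 9 7)| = 10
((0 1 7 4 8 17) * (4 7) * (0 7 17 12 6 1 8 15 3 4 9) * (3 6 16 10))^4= (17)(0 10 6 8 3 1 12 4 9 16 15)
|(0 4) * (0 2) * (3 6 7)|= 3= |(0 4 2)(3 6 7)|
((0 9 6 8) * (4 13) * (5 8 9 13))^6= (0 13 4 5 8)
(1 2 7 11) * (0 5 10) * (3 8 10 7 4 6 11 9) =[5, 2, 4, 8, 6, 7, 11, 9, 10, 3, 0, 1] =(0 5 7 9 3 8 10)(1 2 4 6 11)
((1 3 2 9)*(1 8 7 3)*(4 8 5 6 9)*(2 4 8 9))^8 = ((2 8 7 3 4 9 5 6))^8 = (9)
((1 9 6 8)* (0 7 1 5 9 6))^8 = (0 7 1 6 8 5 9)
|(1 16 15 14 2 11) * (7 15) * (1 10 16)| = 7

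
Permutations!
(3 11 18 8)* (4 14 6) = (3 11 18 8)(4 14 6) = [0, 1, 2, 11, 14, 5, 4, 7, 3, 9, 10, 18, 12, 13, 6, 15, 16, 17, 8]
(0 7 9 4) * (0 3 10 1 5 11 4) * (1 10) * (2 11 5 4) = (0 7 9)(1 4 3)(2 11) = [7, 4, 11, 1, 3, 5, 6, 9, 8, 0, 10, 2]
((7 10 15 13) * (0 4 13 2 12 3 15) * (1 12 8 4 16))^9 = ((0 16 1 12 3 15 2 8 4 13 7 10))^9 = (0 13 2 12)(1 10 4 15)(3 16 7 8)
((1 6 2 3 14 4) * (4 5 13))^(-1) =(1 4 13 5 14 3 2 6)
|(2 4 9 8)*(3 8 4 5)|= |(2 5 3 8)(4 9)|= 4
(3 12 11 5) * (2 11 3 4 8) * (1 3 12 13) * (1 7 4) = (1 3 13 7 4 8 2 11 5) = [0, 3, 11, 13, 8, 1, 6, 4, 2, 9, 10, 5, 12, 7]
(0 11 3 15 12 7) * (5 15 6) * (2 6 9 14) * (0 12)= (0 11 3 9 14 2 6 5 15)(7 12)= [11, 1, 6, 9, 4, 15, 5, 12, 8, 14, 10, 3, 7, 13, 2, 0]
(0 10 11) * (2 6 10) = (0 2 6 10 11) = [2, 1, 6, 3, 4, 5, 10, 7, 8, 9, 11, 0]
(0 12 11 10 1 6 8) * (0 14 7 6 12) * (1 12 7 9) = [0, 7, 2, 3, 4, 5, 8, 6, 14, 1, 12, 10, 11, 13, 9] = (1 7 6 8 14 9)(10 12 11)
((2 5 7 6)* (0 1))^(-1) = (0 1)(2 6 7 5)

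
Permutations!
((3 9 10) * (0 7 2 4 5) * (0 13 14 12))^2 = ((0 7 2 4 5 13 14 12)(3 9 10))^2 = (0 2 5 14)(3 10 9)(4 13 12 7)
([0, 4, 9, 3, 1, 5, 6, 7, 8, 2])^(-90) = [0, 1, 2, 3, 4, 5, 6, 7, 8, 9]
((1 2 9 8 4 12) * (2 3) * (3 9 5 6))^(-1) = ((1 9 8 4 12)(2 5 6 3))^(-1) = (1 12 4 8 9)(2 3 6 5)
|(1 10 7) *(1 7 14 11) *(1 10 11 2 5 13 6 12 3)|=|(1 11 10 14 2 5 13 6 12 3)|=10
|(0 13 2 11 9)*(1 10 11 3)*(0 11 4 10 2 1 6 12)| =14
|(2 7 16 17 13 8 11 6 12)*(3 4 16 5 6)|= |(2 7 5 6 12)(3 4 16 17 13 8 11)|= 35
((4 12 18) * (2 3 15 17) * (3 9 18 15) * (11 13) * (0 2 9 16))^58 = ((0 2 16)(4 12 15 17 9 18)(11 13))^58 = (0 2 16)(4 9 15)(12 18 17)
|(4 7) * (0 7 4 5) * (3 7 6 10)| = |(0 6 10 3 7 5)| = 6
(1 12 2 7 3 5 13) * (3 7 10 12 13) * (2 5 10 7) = (1 13)(2 7)(3 10 12 5) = [0, 13, 7, 10, 4, 3, 6, 2, 8, 9, 12, 11, 5, 1]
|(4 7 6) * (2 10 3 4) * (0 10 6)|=|(0 10 3 4 7)(2 6)|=10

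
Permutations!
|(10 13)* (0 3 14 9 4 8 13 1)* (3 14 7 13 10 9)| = 10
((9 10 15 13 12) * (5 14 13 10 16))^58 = ((5 14 13 12 9 16)(10 15))^58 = (5 9 13)(12 14 16)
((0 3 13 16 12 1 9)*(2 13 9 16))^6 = ((0 3 9)(1 16 12)(2 13))^6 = (16)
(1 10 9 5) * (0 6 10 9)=(0 6 10)(1 9 5)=[6, 9, 2, 3, 4, 1, 10, 7, 8, 5, 0]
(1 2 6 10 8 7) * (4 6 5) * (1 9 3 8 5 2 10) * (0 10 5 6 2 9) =(0 10 6 1 5 4 2 9 3 8 7) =[10, 5, 9, 8, 2, 4, 1, 0, 7, 3, 6]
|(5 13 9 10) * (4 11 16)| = |(4 11 16)(5 13 9 10)| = 12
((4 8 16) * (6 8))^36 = ((4 6 8 16))^36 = (16)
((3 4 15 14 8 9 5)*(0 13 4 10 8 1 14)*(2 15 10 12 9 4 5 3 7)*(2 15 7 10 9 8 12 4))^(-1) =(0 15 7 2 8 12 10 5 13)(1 14)(3 9 4)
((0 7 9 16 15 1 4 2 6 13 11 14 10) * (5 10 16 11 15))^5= ((0 7 9 11 14 16 5 10)(1 4 2 6 13 15))^5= (0 16 9 10 14 7 5 11)(1 15 13 6 2 4)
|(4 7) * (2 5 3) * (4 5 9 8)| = |(2 9 8 4 7 5 3)| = 7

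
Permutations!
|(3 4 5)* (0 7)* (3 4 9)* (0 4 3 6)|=|(0 7 4 5 3 9 6)|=7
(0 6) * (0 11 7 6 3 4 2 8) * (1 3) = (0 1 3 4 2 8)(6 11 7) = [1, 3, 8, 4, 2, 5, 11, 6, 0, 9, 10, 7]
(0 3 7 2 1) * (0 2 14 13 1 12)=(0 3 7 14 13 1 2 12)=[3, 2, 12, 7, 4, 5, 6, 14, 8, 9, 10, 11, 0, 1, 13]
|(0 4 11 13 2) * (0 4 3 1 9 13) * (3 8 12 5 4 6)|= |(0 8 12 5 4 11)(1 9 13 2 6 3)|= 6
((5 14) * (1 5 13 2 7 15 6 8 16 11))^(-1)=((1 5 14 13 2 7 15 6 8 16 11))^(-1)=(1 11 16 8 6 15 7 2 13 14 5)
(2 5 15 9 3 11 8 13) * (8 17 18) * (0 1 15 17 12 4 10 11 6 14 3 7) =(0 1 15 9 7)(2 5 17 18 8 13)(3 6 14)(4 10 11 12) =[1, 15, 5, 6, 10, 17, 14, 0, 13, 7, 11, 12, 4, 2, 3, 9, 16, 18, 8]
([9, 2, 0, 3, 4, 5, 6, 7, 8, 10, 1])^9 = [2, 10, 1, 3, 4, 5, 6, 7, 8, 0, 9]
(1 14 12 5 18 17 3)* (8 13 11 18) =(1 14 12 5 8 13 11 18 17 3) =[0, 14, 2, 1, 4, 8, 6, 7, 13, 9, 10, 18, 5, 11, 12, 15, 16, 3, 17]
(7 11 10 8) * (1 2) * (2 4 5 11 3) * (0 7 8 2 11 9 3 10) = (0 7 10 2 1 4 5 9 3 11) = [7, 4, 1, 11, 5, 9, 6, 10, 8, 3, 2, 0]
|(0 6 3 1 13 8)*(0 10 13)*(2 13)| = |(0 6 3 1)(2 13 8 10)| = 4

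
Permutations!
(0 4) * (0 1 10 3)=(0 4 1 10 3)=[4, 10, 2, 0, 1, 5, 6, 7, 8, 9, 3]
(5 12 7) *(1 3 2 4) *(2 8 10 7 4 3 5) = (1 5 12 4)(2 3 8 10 7) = [0, 5, 3, 8, 1, 12, 6, 2, 10, 9, 7, 11, 4]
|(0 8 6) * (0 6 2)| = 3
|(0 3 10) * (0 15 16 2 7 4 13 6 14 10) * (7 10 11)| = |(0 3)(2 10 15 16)(4 13 6 14 11 7)| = 12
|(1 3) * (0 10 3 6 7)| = 6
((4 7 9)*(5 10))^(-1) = ((4 7 9)(5 10))^(-1) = (4 9 7)(5 10)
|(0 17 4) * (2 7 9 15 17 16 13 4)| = |(0 16 13 4)(2 7 9 15 17)| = 20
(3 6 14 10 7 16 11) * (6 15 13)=[0, 1, 2, 15, 4, 5, 14, 16, 8, 9, 7, 3, 12, 6, 10, 13, 11]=(3 15 13 6 14 10 7 16 11)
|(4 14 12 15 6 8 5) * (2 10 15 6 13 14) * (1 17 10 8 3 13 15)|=60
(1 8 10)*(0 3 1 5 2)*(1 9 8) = (0 3 9 8 10 5 2) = [3, 1, 0, 9, 4, 2, 6, 7, 10, 8, 5]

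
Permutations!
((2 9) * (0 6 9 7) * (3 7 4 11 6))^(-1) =((0 3 7)(2 4 11 6 9))^(-1) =(0 7 3)(2 9 6 11 4)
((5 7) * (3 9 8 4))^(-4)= ((3 9 8 4)(5 7))^(-4)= (9)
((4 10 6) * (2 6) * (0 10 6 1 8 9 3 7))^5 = (0 9 2 7 8 10 3 1)(4 6)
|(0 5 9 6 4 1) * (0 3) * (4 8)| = 8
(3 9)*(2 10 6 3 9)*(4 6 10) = (10)(2 4 6 3) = [0, 1, 4, 2, 6, 5, 3, 7, 8, 9, 10]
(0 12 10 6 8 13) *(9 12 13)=(0 13)(6 8 9 12 10)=[13, 1, 2, 3, 4, 5, 8, 7, 9, 12, 6, 11, 10, 0]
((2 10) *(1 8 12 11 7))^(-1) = ((1 8 12 11 7)(2 10))^(-1) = (1 7 11 12 8)(2 10)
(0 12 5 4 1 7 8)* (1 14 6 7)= (0 12 5 4 14 6 7 8)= [12, 1, 2, 3, 14, 4, 7, 8, 0, 9, 10, 11, 5, 13, 6]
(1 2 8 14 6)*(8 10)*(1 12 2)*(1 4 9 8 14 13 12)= (1 4 9 8 13 12 2 10 14 6)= [0, 4, 10, 3, 9, 5, 1, 7, 13, 8, 14, 11, 2, 12, 6]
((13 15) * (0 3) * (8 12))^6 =(15) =((0 3)(8 12)(13 15))^6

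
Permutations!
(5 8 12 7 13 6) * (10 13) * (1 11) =(1 11)(5 8 12 7 10 13 6) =[0, 11, 2, 3, 4, 8, 5, 10, 12, 9, 13, 1, 7, 6]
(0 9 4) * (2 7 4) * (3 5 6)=(0 9 2 7 4)(3 5 6)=[9, 1, 7, 5, 0, 6, 3, 4, 8, 2]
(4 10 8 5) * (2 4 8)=(2 4 10)(5 8)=[0, 1, 4, 3, 10, 8, 6, 7, 5, 9, 2]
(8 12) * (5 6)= [0, 1, 2, 3, 4, 6, 5, 7, 12, 9, 10, 11, 8]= (5 6)(8 12)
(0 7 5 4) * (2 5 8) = (0 7 8 2 5 4) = [7, 1, 5, 3, 0, 4, 6, 8, 2]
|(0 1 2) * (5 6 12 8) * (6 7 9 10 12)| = 6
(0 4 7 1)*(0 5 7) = (0 4)(1 5 7) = [4, 5, 2, 3, 0, 7, 6, 1]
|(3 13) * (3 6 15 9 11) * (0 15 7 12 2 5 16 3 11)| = 24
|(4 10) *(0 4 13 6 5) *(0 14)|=7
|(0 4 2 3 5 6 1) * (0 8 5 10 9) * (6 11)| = 30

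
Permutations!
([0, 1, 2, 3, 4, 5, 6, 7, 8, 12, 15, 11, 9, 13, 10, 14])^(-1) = (9 12)(10 14 15)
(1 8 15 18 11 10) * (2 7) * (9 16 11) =[0, 8, 7, 3, 4, 5, 6, 2, 15, 16, 1, 10, 12, 13, 14, 18, 11, 17, 9] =(1 8 15 18 9 16 11 10)(2 7)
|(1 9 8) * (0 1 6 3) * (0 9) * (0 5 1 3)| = |(0 3 9 8 6)(1 5)| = 10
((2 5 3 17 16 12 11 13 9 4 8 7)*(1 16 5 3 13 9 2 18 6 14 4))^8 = (1 11 16 9 12)(2 5 3 13 17)(4 7 6)(8 18 14)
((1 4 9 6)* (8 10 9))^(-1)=(1 6 9 10 8 4)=((1 4 8 10 9 6))^(-1)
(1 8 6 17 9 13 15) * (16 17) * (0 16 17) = (0 16)(1 8 6 17 9 13 15) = [16, 8, 2, 3, 4, 5, 17, 7, 6, 13, 10, 11, 12, 15, 14, 1, 0, 9]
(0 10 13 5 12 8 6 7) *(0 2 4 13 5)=(0 10 5 12 8 6 7 2 4 13)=[10, 1, 4, 3, 13, 12, 7, 2, 6, 9, 5, 11, 8, 0]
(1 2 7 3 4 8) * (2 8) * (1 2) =(1 8 2 7 3 4) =[0, 8, 7, 4, 1, 5, 6, 3, 2]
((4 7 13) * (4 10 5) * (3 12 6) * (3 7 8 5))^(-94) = (3 6 13)(4 5 8)(7 10 12)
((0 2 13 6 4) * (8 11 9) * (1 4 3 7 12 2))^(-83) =((0 1 4)(2 13 6 3 7 12)(8 11 9))^(-83) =(0 1 4)(2 13 6 3 7 12)(8 11 9)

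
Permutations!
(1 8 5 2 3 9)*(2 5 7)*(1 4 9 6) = (1 8 7 2 3 6)(4 9) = [0, 8, 3, 6, 9, 5, 1, 2, 7, 4]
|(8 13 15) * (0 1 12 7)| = 12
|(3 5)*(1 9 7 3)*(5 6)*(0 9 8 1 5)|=|(0 9 7 3 6)(1 8)|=10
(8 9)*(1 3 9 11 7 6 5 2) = (1 3 9 8 11 7 6 5 2) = [0, 3, 1, 9, 4, 2, 5, 6, 11, 8, 10, 7]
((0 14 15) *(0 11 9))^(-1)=(0 9 11 15 14)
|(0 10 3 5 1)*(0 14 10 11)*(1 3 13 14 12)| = 6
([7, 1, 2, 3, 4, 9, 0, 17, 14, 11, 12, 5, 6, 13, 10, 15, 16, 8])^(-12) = [14, 1, 2, 3, 4, 5, 8, 10, 6, 9, 7, 11, 17, 13, 0, 15, 16, 12]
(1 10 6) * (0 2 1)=(0 2 1 10 6)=[2, 10, 1, 3, 4, 5, 0, 7, 8, 9, 6]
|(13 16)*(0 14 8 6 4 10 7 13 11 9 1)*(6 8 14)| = |(0 6 4 10 7 13 16 11 9 1)| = 10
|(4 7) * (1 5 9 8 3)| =10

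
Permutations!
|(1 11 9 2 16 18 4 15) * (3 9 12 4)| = 5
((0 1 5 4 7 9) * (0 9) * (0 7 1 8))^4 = (9)(1 5 4)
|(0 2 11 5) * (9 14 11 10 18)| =|(0 2 10 18 9 14 11 5)| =8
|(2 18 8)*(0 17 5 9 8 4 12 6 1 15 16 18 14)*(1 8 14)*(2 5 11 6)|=56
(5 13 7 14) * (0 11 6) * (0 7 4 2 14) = [11, 1, 14, 3, 2, 13, 7, 0, 8, 9, 10, 6, 12, 4, 5] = (0 11 6 7)(2 14 5 13 4)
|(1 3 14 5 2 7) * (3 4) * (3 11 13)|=|(1 4 11 13 3 14 5 2 7)|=9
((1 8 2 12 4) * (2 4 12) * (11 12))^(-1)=(1 4 8)(11 12)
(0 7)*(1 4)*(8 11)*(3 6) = (0 7)(1 4)(3 6)(8 11) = [7, 4, 2, 6, 1, 5, 3, 0, 11, 9, 10, 8]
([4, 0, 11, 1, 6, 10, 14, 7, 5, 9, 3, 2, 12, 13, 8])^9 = [0, 1, 11, 3, 4, 5, 6, 7, 8, 9, 10, 2, 12, 13, 14]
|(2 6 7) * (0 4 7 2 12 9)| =|(0 4 7 12 9)(2 6)| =10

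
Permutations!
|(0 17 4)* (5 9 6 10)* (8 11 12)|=|(0 17 4)(5 9 6 10)(8 11 12)|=12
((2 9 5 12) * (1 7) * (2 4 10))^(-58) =(2 5 4)(9 12 10)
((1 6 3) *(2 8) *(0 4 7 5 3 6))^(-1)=(0 1 3 5 7 4)(2 8)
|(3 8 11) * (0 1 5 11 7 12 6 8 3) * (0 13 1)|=|(1 5 11 13)(6 8 7 12)|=4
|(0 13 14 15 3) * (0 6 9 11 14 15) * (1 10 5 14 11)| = |(0 13 15 3 6 9 1 10 5 14)| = 10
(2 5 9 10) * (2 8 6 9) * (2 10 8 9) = [0, 1, 5, 3, 4, 10, 2, 7, 6, 8, 9] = (2 5 10 9 8 6)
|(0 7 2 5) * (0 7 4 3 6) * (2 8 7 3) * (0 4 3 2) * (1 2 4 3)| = |(0 1 2 5 4)(3 6)(7 8)| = 10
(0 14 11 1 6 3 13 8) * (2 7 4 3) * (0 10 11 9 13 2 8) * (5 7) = (0 14 9 13)(1 6 8 10 11)(2 5 7 4 3) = [14, 6, 5, 2, 3, 7, 8, 4, 10, 13, 11, 1, 12, 0, 9]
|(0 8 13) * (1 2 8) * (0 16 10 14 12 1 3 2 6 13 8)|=21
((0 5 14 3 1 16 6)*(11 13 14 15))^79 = ((0 5 15 11 13 14 3 1 16 6))^79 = (0 6 16 1 3 14 13 11 15 5)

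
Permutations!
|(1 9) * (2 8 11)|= |(1 9)(2 8 11)|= 6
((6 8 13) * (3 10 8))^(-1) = (3 6 13 8 10) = ((3 10 8 13 6))^(-1)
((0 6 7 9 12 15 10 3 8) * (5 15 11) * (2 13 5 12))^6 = (0 5 6 15 7 10 9 3 2 8 13)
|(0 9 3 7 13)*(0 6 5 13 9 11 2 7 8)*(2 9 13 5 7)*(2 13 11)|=|(0 2 13 6 7 11 9 3 8)|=9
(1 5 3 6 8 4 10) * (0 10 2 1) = [10, 5, 1, 6, 2, 3, 8, 7, 4, 9, 0] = (0 10)(1 5 3 6 8 4 2)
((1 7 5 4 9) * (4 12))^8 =((1 7 5 12 4 9))^8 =(1 5 4)(7 12 9)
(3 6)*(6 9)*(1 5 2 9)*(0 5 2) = (0 5)(1 2 9 6 3) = [5, 2, 9, 1, 4, 0, 3, 7, 8, 6]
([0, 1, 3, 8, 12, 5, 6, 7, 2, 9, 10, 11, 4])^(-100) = (12)(2 8 3)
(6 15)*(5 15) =[0, 1, 2, 3, 4, 15, 5, 7, 8, 9, 10, 11, 12, 13, 14, 6] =(5 15 6)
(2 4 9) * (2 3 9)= (2 4)(3 9)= [0, 1, 4, 9, 2, 5, 6, 7, 8, 3]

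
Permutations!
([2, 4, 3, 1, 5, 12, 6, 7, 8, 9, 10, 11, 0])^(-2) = [5, 2, 12, 0, 3, 1, 6, 7, 8, 9, 10, 11, 4]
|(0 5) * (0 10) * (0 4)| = |(0 5 10 4)| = 4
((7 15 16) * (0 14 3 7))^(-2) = ((0 14 3 7 15 16))^(-2) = (0 15 3)(7 14 16)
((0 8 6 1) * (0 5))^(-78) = (0 6 5 8 1) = ((0 8 6 1 5))^(-78)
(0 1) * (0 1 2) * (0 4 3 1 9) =(0 2 4 3 1 9) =[2, 9, 4, 1, 3, 5, 6, 7, 8, 0]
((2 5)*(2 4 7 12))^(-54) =(2 5 4 7 12)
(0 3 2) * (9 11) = (0 3 2)(9 11) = [3, 1, 0, 2, 4, 5, 6, 7, 8, 11, 10, 9]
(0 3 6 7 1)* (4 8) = (0 3 6 7 1)(4 8) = [3, 0, 2, 6, 8, 5, 7, 1, 4]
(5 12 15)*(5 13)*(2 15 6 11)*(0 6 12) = (0 6 11 2 15 13 5) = [6, 1, 15, 3, 4, 0, 11, 7, 8, 9, 10, 2, 12, 5, 14, 13]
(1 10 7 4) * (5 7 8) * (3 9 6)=(1 10 8 5 7 4)(3 9 6)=[0, 10, 2, 9, 1, 7, 3, 4, 5, 6, 8]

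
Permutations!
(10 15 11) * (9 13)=[0, 1, 2, 3, 4, 5, 6, 7, 8, 13, 15, 10, 12, 9, 14, 11]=(9 13)(10 15 11)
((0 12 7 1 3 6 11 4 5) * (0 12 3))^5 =(0 5 3 12 6 7 11 1 4)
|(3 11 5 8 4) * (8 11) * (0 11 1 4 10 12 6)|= 10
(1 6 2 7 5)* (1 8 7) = (1 6 2)(5 8 7) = [0, 6, 1, 3, 4, 8, 2, 5, 7]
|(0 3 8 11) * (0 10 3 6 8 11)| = 3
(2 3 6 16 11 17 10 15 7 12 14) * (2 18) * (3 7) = [0, 1, 7, 6, 4, 5, 16, 12, 8, 9, 15, 17, 14, 13, 18, 3, 11, 10, 2] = (2 7 12 14 18)(3 6 16 11 17 10 15)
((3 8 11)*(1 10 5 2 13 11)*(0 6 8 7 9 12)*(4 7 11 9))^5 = ((0 6 8 1 10 5 2 13 9 12)(3 11)(4 7))^5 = (0 5)(1 9)(2 6)(3 11)(4 7)(8 13)(10 12)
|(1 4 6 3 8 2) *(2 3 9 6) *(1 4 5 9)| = 4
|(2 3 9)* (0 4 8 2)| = 6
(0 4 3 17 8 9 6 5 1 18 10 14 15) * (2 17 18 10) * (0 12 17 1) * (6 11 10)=[4, 6, 1, 18, 3, 0, 5, 7, 9, 11, 14, 10, 17, 13, 15, 12, 16, 8, 2]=(0 4 3 18 2 1 6 5)(8 9 11 10 14 15 12 17)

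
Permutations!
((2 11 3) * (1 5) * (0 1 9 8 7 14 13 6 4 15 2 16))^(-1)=(0 16 3 11 2 15 4 6 13 14 7 8 9 5 1)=((0 1 5 9 8 7 14 13 6 4 15 2 11 3 16))^(-1)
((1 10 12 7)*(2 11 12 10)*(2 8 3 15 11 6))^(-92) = (1 7 12 11 15 3 8)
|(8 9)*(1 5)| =2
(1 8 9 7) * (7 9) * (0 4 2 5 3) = (9)(0 4 2 5 3)(1 8 7) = [4, 8, 5, 0, 2, 3, 6, 1, 7, 9]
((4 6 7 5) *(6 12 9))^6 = (12) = ((4 12 9 6 7 5))^6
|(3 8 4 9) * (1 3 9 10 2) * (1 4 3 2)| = |(1 2 4 10)(3 8)| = 4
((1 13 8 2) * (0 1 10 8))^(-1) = (0 13 1)(2 8 10)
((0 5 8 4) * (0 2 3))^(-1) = ((0 5 8 4 2 3))^(-1) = (0 3 2 4 8 5)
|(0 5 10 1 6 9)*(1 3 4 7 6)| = 8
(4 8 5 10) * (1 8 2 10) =(1 8 5)(2 10 4) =[0, 8, 10, 3, 2, 1, 6, 7, 5, 9, 4]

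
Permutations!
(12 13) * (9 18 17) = (9 18 17)(12 13) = [0, 1, 2, 3, 4, 5, 6, 7, 8, 18, 10, 11, 13, 12, 14, 15, 16, 9, 17]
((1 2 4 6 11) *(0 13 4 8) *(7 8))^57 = ((0 13 4 6 11 1 2 7 8))^57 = (0 6 2)(1 8 4)(7 13 11)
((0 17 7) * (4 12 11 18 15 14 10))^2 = (0 7 17)(4 11 15 10 12 18 14)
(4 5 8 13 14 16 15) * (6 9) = [0, 1, 2, 3, 5, 8, 9, 7, 13, 6, 10, 11, 12, 14, 16, 4, 15] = (4 5 8 13 14 16 15)(6 9)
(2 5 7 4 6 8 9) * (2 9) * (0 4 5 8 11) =(0 4 6 11)(2 8)(5 7) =[4, 1, 8, 3, 6, 7, 11, 5, 2, 9, 10, 0]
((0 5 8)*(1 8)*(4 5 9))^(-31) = ((0 9 4 5 1 8))^(-31) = (0 8 1 5 4 9)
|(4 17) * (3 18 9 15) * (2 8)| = 4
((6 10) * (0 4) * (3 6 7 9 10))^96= (10)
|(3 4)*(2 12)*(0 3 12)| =5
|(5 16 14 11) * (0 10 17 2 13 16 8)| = 10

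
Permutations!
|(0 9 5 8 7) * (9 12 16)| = |(0 12 16 9 5 8 7)| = 7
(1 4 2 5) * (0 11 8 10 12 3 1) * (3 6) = (0 11 8 10 12 6 3 1 4 2 5) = [11, 4, 5, 1, 2, 0, 3, 7, 10, 9, 12, 8, 6]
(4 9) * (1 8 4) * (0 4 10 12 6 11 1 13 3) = [4, 8, 2, 0, 9, 5, 11, 7, 10, 13, 12, 1, 6, 3] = (0 4 9 13 3)(1 8 10 12 6 11)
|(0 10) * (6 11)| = 2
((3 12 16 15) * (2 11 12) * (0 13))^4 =(2 15 12)(3 16 11)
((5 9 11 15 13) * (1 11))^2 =((1 11 15 13 5 9))^2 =(1 15 5)(9 11 13)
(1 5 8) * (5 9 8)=(1 9 8)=[0, 9, 2, 3, 4, 5, 6, 7, 1, 8]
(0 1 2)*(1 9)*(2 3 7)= (0 9 1 3 7 2)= [9, 3, 0, 7, 4, 5, 6, 2, 8, 1]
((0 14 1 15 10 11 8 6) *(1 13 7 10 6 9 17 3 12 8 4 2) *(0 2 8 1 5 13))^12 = ((0 14)(1 15 6 2 5 13 7 10 11 4 8 9 17 3 12))^12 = (1 17 4 7 2)(3 8 10 5 15)(6 12 9 11 13)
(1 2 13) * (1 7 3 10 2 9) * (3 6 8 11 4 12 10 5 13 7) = (1 9)(2 7 6 8 11 4 12 10)(3 5 13) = [0, 9, 7, 5, 12, 13, 8, 6, 11, 1, 2, 4, 10, 3]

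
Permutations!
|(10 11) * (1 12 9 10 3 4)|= 7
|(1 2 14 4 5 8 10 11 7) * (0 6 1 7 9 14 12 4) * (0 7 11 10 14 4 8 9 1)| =42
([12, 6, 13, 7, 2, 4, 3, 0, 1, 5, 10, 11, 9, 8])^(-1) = [7, 8, 4, 6, 5, 9, 1, 3, 13, 12, 10, 11, 0, 2]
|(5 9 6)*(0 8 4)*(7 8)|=12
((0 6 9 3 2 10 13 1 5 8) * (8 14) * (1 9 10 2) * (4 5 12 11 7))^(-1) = (0 8 14 5 4 7 11 12 1 3 9 13 10 6)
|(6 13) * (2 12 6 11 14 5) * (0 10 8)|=|(0 10 8)(2 12 6 13 11 14 5)|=21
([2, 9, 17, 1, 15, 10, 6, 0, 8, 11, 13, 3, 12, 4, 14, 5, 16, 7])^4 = (17)(4 13 10 5 15)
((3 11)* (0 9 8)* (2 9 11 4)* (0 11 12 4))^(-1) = ((0 12 4 2 9 8 11 3))^(-1) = (0 3 11 8 9 2 4 12)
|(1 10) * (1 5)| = 3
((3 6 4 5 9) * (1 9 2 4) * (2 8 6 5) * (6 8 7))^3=(1 5)(2 4)(3 6)(7 9)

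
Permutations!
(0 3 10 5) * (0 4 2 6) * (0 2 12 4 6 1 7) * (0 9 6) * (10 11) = [3, 7, 1, 11, 12, 0, 2, 9, 8, 6, 5, 10, 4] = (0 3 11 10 5)(1 7 9 6 2)(4 12)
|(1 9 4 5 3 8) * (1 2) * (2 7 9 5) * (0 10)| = |(0 10)(1 5 3 8 7 9 4 2)| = 8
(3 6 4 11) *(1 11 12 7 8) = (1 11 3 6 4 12 7 8) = [0, 11, 2, 6, 12, 5, 4, 8, 1, 9, 10, 3, 7]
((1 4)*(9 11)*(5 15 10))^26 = ((1 4)(5 15 10)(9 11))^26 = (5 10 15)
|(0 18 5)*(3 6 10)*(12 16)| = |(0 18 5)(3 6 10)(12 16)| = 6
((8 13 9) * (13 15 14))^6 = (8 15 14 13 9)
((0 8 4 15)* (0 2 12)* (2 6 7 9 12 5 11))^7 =(0 12 9 7 6 15 4 8)(2 5 11)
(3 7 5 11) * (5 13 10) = [0, 1, 2, 7, 4, 11, 6, 13, 8, 9, 5, 3, 12, 10] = (3 7 13 10 5 11)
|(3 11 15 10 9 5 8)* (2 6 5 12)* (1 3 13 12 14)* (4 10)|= 24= |(1 3 11 15 4 10 9 14)(2 6 5 8 13 12)|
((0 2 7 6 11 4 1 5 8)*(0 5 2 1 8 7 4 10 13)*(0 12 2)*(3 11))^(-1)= (0 1)(2 12 13 10 11 3 6 7 5 8 4)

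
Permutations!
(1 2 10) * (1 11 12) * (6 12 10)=(1 2 6 12)(10 11)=[0, 2, 6, 3, 4, 5, 12, 7, 8, 9, 11, 10, 1]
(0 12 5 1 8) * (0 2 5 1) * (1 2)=(0 12 2 5)(1 8)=[12, 8, 5, 3, 4, 0, 6, 7, 1, 9, 10, 11, 2]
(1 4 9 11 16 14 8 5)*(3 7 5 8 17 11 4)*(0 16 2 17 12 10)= [16, 3, 17, 7, 9, 1, 6, 5, 8, 4, 0, 2, 10, 13, 12, 15, 14, 11]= (0 16 14 12 10)(1 3 7 5)(2 17 11)(4 9)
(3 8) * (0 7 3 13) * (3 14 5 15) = [7, 1, 2, 8, 4, 15, 6, 14, 13, 9, 10, 11, 12, 0, 5, 3] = (0 7 14 5 15 3 8 13)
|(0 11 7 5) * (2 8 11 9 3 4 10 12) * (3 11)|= |(0 9 11 7 5)(2 8 3 4 10 12)|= 30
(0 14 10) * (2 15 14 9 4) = [9, 1, 15, 3, 2, 5, 6, 7, 8, 4, 0, 11, 12, 13, 10, 14] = (0 9 4 2 15 14 10)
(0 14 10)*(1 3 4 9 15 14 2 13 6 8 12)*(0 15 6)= (0 2 13)(1 3 4 9 6 8 12)(10 15 14)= [2, 3, 13, 4, 9, 5, 8, 7, 12, 6, 15, 11, 1, 0, 10, 14]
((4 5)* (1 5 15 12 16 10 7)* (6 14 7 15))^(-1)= (1 7 14 6 4 5)(10 16 12 15)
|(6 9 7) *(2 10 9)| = 5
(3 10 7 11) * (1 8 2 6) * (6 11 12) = (1 8 2 11 3 10 7 12 6) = [0, 8, 11, 10, 4, 5, 1, 12, 2, 9, 7, 3, 6]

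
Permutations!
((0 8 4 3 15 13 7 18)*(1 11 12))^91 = (0 3 7 8 15 18 4 13)(1 11 12)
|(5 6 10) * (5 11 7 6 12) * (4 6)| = |(4 6 10 11 7)(5 12)| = 10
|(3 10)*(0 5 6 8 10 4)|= 7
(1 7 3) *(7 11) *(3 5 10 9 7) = (1 11 3)(5 10 9 7) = [0, 11, 2, 1, 4, 10, 6, 5, 8, 7, 9, 3]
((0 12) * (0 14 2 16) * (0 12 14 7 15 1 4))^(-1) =(0 4 1 15 7 12 16 2 14)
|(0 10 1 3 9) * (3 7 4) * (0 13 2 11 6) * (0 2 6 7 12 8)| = 40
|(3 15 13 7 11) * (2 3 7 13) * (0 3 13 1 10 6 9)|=18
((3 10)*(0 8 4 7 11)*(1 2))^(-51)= ((0 8 4 7 11)(1 2)(3 10))^(-51)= (0 11 7 4 8)(1 2)(3 10)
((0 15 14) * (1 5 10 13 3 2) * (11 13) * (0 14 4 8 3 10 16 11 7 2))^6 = ((0 15 4 8 3)(1 5 16 11 13 10 7 2))^6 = (0 15 4 8 3)(1 7 13 16)(2 10 11 5)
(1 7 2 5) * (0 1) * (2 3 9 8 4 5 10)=(0 1 7 3 9 8 4 5)(2 10)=[1, 7, 10, 9, 5, 0, 6, 3, 4, 8, 2]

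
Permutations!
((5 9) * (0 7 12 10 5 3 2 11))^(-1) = (0 11 2 3 9 5 10 12 7)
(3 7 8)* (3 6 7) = (6 7 8) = [0, 1, 2, 3, 4, 5, 7, 8, 6]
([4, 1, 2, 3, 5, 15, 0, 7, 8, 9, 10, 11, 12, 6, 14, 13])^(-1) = [6, 1, 2, 3, 0, 4, 13, 7, 8, 9, 10, 11, 12, 15, 14, 5]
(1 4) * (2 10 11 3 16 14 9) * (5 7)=(1 4)(2 10 11 3 16 14 9)(5 7)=[0, 4, 10, 16, 1, 7, 6, 5, 8, 2, 11, 3, 12, 13, 9, 15, 14]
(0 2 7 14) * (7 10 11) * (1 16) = (0 2 10 11 7 14)(1 16) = [2, 16, 10, 3, 4, 5, 6, 14, 8, 9, 11, 7, 12, 13, 0, 15, 1]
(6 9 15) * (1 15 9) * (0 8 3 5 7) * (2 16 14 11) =[8, 15, 16, 5, 4, 7, 1, 0, 3, 9, 10, 2, 12, 13, 11, 6, 14] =(0 8 3 5 7)(1 15 6)(2 16 14 11)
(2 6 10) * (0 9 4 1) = [9, 0, 6, 3, 1, 5, 10, 7, 8, 4, 2] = (0 9 4 1)(2 6 10)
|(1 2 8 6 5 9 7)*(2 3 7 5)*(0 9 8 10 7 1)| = 8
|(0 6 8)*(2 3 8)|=|(0 6 2 3 8)|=5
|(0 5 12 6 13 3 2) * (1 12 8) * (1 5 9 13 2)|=8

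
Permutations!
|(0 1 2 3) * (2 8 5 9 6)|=8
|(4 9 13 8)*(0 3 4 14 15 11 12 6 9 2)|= 8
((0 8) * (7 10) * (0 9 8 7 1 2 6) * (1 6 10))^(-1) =(0 6 10 2 1 7)(8 9)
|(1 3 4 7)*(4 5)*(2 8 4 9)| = 8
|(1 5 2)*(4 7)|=6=|(1 5 2)(4 7)|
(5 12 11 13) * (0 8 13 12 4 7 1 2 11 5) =(0 8 13)(1 2 11 12 5 4 7) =[8, 2, 11, 3, 7, 4, 6, 1, 13, 9, 10, 12, 5, 0]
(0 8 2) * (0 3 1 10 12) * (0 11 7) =(0 8 2 3 1 10 12 11 7) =[8, 10, 3, 1, 4, 5, 6, 0, 2, 9, 12, 7, 11]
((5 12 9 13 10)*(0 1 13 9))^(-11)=((0 1 13 10 5 12))^(-11)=(0 1 13 10 5 12)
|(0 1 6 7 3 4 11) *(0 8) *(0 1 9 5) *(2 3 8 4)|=12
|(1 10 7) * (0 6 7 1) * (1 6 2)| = 6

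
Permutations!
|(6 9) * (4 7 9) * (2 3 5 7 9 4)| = 7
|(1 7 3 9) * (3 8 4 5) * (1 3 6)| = |(1 7 8 4 5 6)(3 9)| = 6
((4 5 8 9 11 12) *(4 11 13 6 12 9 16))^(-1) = ((4 5 8 16)(6 12 11 9 13))^(-1) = (4 16 8 5)(6 13 9 11 12)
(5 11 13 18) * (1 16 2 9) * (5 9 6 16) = (1 5 11 13 18 9)(2 6 16) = [0, 5, 6, 3, 4, 11, 16, 7, 8, 1, 10, 13, 12, 18, 14, 15, 2, 17, 9]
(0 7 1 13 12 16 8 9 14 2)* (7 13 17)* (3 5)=(0 13 12 16 8 9 14 2)(1 17 7)(3 5)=[13, 17, 0, 5, 4, 3, 6, 1, 9, 14, 10, 11, 16, 12, 2, 15, 8, 7]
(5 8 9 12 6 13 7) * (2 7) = [0, 1, 7, 3, 4, 8, 13, 5, 9, 12, 10, 11, 6, 2] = (2 7 5 8 9 12 6 13)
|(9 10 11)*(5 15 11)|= 5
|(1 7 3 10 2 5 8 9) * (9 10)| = 4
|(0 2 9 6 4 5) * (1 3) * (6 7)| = |(0 2 9 7 6 4 5)(1 3)| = 14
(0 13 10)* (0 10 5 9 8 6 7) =(0 13 5 9 8 6 7) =[13, 1, 2, 3, 4, 9, 7, 0, 6, 8, 10, 11, 12, 5]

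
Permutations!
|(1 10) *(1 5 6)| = 4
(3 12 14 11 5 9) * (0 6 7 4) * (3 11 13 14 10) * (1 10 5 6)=(0 1 10 3 12 5 9 11 6 7 4)(13 14)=[1, 10, 2, 12, 0, 9, 7, 4, 8, 11, 3, 6, 5, 14, 13]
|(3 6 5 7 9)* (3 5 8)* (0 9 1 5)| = |(0 9)(1 5 7)(3 6 8)| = 6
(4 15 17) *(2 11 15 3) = [0, 1, 11, 2, 3, 5, 6, 7, 8, 9, 10, 15, 12, 13, 14, 17, 16, 4] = (2 11 15 17 4 3)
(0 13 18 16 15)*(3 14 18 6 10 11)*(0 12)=[13, 1, 2, 14, 4, 5, 10, 7, 8, 9, 11, 3, 0, 6, 18, 12, 15, 17, 16]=(0 13 6 10 11 3 14 18 16 15 12)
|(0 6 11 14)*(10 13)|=|(0 6 11 14)(10 13)|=4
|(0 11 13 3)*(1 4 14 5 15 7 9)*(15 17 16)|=36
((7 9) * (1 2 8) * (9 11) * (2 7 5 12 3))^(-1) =((1 7 11 9 5 12 3 2 8))^(-1) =(1 8 2 3 12 5 9 11 7)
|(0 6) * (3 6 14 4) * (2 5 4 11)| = 8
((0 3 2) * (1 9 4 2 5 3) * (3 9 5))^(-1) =((0 1 5 9 4 2))^(-1) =(0 2 4 9 5 1)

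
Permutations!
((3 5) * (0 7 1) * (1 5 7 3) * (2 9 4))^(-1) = ((0 3 7 5 1)(2 9 4))^(-1) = (0 1 5 7 3)(2 4 9)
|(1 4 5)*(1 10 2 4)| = |(2 4 5 10)| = 4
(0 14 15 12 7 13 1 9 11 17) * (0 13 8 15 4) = (0 14 4)(1 9 11 17 13)(7 8 15 12) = [14, 9, 2, 3, 0, 5, 6, 8, 15, 11, 10, 17, 7, 1, 4, 12, 16, 13]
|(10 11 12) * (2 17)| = 6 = |(2 17)(10 11 12)|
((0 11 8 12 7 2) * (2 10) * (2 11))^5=((0 2)(7 10 11 8 12))^5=(12)(0 2)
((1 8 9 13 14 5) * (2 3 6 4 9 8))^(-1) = (1 5 14 13 9 4 6 3 2)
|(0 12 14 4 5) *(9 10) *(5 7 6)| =14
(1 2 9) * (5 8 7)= (1 2 9)(5 8 7)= [0, 2, 9, 3, 4, 8, 6, 5, 7, 1]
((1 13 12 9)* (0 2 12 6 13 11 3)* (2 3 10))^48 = ((0 3)(1 11 10 2 12 9)(6 13))^48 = (13)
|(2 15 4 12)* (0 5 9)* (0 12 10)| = 8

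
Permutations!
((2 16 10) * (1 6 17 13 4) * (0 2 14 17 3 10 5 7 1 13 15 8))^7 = ((0 2 16 5 7 1 6 3 10 14 17 15 8)(4 13))^7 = (0 3 2 10 16 14 5 17 7 15 1 8 6)(4 13)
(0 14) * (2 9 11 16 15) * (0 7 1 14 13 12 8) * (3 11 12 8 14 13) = (0 3 11 16 15 2 9 12 14 7 1 13 8) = [3, 13, 9, 11, 4, 5, 6, 1, 0, 12, 10, 16, 14, 8, 7, 2, 15]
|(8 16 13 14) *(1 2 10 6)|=|(1 2 10 6)(8 16 13 14)|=4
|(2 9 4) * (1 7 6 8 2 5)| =8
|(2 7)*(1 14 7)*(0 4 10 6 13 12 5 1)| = 11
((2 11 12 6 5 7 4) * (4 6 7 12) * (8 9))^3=(5 6 7 12)(8 9)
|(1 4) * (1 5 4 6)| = 2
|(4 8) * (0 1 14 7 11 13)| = 6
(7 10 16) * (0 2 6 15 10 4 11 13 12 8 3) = (0 2 6 15 10 16 7 4 11 13 12 8 3) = [2, 1, 6, 0, 11, 5, 15, 4, 3, 9, 16, 13, 8, 12, 14, 10, 7]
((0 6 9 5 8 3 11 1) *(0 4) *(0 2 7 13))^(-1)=(0 13 7 2 4 1 11 3 8 5 9 6)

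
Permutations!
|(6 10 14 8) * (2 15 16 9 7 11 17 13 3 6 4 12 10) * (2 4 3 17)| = 42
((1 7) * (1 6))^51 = (7) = ((1 7 6))^51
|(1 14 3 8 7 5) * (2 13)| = 6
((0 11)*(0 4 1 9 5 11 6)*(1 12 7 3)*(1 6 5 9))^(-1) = (0 6 3 7 12 4 11 5)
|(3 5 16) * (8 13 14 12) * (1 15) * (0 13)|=30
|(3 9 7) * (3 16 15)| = 5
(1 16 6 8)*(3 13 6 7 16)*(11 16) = (1 3 13 6 8)(7 11 16) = [0, 3, 2, 13, 4, 5, 8, 11, 1, 9, 10, 16, 12, 6, 14, 15, 7]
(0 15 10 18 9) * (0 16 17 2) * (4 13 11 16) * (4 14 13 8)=(0 15 10 18 9 14 13 11 16 17 2)(4 8)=[15, 1, 0, 3, 8, 5, 6, 7, 4, 14, 18, 16, 12, 11, 13, 10, 17, 2, 9]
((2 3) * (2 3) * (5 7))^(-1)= ((5 7))^(-1)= (5 7)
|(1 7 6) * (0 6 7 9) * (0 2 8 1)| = 4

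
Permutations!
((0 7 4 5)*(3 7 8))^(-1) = (0 5 4 7 3 8)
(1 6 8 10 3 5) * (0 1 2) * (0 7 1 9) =(0 9)(1 6 8 10 3 5 2 7) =[9, 6, 7, 5, 4, 2, 8, 1, 10, 0, 3]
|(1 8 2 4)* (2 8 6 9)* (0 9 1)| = |(0 9 2 4)(1 6)| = 4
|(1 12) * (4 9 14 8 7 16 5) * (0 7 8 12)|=9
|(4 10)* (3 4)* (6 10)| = 4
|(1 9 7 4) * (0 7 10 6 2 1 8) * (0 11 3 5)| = 35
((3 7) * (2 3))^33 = (7)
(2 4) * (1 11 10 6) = [0, 11, 4, 3, 2, 5, 1, 7, 8, 9, 6, 10] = (1 11 10 6)(2 4)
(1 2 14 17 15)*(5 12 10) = (1 2 14 17 15)(5 12 10) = [0, 2, 14, 3, 4, 12, 6, 7, 8, 9, 5, 11, 10, 13, 17, 1, 16, 15]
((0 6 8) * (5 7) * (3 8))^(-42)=((0 6 3 8)(5 7))^(-42)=(0 3)(6 8)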